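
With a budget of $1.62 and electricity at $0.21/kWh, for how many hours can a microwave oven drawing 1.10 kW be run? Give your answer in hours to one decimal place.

7.0 h

Energy available = $1.62 ÷ $0.21/kWh = 7.7143 kWh
Hours = 7.7143 kWh ÷ 1.1 kW = 7.0 h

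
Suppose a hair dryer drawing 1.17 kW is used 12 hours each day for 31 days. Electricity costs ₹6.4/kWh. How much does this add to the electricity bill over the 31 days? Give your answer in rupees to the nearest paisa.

Runtime = 12 h/day × 31 days = 372 h
Energy = 1.17 kW × 372 h = 435.24 kWh
Cost = 435.24 kWh × ₹6.4/kWh = ₹2785.54

₹2785.54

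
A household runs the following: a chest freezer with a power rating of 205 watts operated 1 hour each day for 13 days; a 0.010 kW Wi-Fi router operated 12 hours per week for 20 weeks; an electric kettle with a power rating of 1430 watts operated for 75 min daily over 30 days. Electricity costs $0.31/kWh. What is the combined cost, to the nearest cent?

$18.19

chest freezer: Runtime = 1 h/day × 13 days = 13 h
chest freezer: 0.205 kW × 13 h = 2.665 kWh
Wi-Fi router: Runtime = 12 h/week × 20 weeks = 240 h
Wi-Fi router: 0.01 kW × 240 h = 2.4 kWh
electric kettle: Runtime = 75 min × 30 = 2250 min = 37.5 h
electric kettle: 1.43 kW × 37.5 h = 53.625 kWh
Total energy = 58.69 kWh
Cost = 58.69 × $0.31 = $18.19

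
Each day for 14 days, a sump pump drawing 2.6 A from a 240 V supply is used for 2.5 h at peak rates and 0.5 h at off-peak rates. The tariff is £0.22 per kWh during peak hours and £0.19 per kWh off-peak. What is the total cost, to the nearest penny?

£5.63

Power = 2.6 A × 240 V = 624 W = 0.624 kW
Peak energy = 0.624 kW × 2.5 h × 14 = 21.84 kWh
Off-peak energy = 0.624 kW × 0.5 h × 14 = 4.368 kWh
Cost = 21.84 × £0.22 + 4.368 × £0.19 = £4.8048 + £0.82992 = £5.63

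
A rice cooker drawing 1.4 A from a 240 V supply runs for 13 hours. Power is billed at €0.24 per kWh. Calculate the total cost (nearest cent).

Power = 1.4 A × 240 V = 336 W = 0.336 kW
Energy = 0.336 kW × 13 h = 4.368 kWh
Cost = 4.368 kWh × €0.24/kWh = €1.05

€1.05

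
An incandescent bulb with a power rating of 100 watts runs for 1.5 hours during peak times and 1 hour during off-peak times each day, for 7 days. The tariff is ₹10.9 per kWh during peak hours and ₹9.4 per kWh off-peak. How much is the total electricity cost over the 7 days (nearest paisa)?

₹18.03

Peak energy = 0.1 kW × 1.5 h × 7 = 1.05 kWh
Off-peak energy = 0.1 kW × 1 h × 7 = 0.7 kWh
Cost = 1.05 × ₹10.9 + 0.7 × ₹9.4 = ₹11.445 + ₹6.58 = ₹18.03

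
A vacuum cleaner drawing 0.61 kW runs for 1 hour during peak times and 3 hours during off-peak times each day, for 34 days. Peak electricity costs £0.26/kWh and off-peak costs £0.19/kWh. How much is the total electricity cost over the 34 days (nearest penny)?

£17.21

Peak energy = 0.61 kW × 1 h × 34 = 20.74 kWh
Off-peak energy = 0.61 kW × 3 h × 34 = 62.22 kWh
Cost = 20.74 × £0.26 + 62.22 × £0.19 = £5.3924 + £11.8218 = £17.21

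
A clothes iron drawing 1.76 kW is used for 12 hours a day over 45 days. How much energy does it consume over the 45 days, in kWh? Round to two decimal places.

Runtime = 12 h/day × 45 days = 540 h
Energy = 1.76 kW × 540 h = 950.4 kWh

950.40 kWh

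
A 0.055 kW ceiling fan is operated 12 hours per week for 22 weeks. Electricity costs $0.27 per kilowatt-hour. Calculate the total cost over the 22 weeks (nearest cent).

$3.92

Runtime = 12 h/week × 22 weeks = 264 h
Energy = 0.055 kW × 264 h = 14.52 kWh
Cost = 14.52 kWh × $0.27/kWh = $3.92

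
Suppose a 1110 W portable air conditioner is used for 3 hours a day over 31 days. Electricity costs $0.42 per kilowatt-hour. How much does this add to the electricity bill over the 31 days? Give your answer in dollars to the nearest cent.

$43.36

Runtime = 3 h/day × 31 days = 93 h
Energy = 1.11 kW × 93 h = 103.23 kWh
Cost = 103.23 kWh × $0.42/kWh = $43.36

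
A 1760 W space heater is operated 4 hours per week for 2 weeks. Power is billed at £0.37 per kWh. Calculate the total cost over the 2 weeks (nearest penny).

Runtime = 4 h/week × 2 weeks = 8 h
Energy = 1.76 kW × 8 h = 14.08 kWh
Cost = 14.08 kWh × £0.37/kWh = £5.21

£5.21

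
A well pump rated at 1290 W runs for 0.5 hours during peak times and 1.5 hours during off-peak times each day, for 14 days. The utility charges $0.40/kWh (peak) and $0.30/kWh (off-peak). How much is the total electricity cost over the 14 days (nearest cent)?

Peak energy = 1.29 kW × 0.5 h × 14 = 9.03 kWh
Off-peak energy = 1.29 kW × 1.5 h × 14 = 27.09 kWh
Cost = 9.03 × $0.40 + 27.09 × $0.30 = $3.612 + $8.127 = $11.74

$11.74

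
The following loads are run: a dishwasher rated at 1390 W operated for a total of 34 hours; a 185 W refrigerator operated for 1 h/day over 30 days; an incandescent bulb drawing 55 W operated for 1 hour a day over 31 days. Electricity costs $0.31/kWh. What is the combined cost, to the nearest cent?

$16.90

dishwasher: 1.39 kW × 34 h = 47.26 kWh
refrigerator: Runtime = 1 h/day × 30 days = 30 h
refrigerator: 0.185 kW × 30 h = 5.55 kWh
incandescent bulb: Runtime = 1 h/day × 31 days = 31 h
incandescent bulb: 0.055 kW × 31 h = 1.705 kWh
Total energy = 54.515 kWh
Cost = 54.515 × $0.31 = $16.90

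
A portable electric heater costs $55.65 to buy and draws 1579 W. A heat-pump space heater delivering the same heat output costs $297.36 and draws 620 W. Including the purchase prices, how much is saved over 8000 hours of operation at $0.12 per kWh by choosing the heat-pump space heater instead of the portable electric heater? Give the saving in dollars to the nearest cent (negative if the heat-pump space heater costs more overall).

portable electric heater: $55.65 + (1579/1000) kW × 8000 h × $0.12 = $55.65 + $1515.84 = $1571.49
heat-pump space heater: $297.36 + (620/1000) kW × 8000 h × $0.12 = $297.36 + $595.2 = $892.56
Saving = $1571.49 − $892.56 = $678.93

$678.93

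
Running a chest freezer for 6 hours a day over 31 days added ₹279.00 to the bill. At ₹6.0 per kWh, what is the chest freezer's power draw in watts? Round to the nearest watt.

Energy = ₹279.00 ÷ ₹6.0/kWh = 46.5 kWh
Runtime = 6 h/day × 31 days = 186 h
Power = 46.5 kWh ÷ 186 h = 0.25 kW = 250 W

250 W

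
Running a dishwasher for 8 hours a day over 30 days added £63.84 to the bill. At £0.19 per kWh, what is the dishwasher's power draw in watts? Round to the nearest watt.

1400 W

Energy = £63.84 ÷ £0.19/kWh = 336 kWh
Runtime = 8 h/day × 30 days = 240 h
Power = 336 kWh ÷ 240 h = 1.4 kW = 1400 W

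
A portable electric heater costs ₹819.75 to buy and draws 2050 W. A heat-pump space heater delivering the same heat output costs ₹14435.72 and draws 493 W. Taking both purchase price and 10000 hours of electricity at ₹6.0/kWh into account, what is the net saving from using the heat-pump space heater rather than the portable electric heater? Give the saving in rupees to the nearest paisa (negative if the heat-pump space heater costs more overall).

₹79804.03

portable electric heater: ₹819.75 + (2050/1000) kW × 10000 h × ₹6.0 = ₹819.75 + ₹123000 = ₹123819.75
heat-pump space heater: ₹14435.72 + (493/1000) kW × 10000 h × ₹6.0 = ₹14435.72 + ₹29580 = ₹44015.72
Saving = ₹123819.75 − ₹44015.72 = ₹79804.03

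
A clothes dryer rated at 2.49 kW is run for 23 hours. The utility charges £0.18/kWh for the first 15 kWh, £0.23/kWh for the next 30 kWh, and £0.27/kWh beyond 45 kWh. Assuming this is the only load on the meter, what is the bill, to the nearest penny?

£12.91

Energy = 2.49 kW × 23 h = 57.27 kWh
Tier 1 (0–15 kWh): 15 × £0.18 = £2.7
Tier 2 (15–45 kWh): 30 × £0.23 = £6.9
Above 45 kWh: 12.27 × £0.27 = £3.3129
Bill = £12.91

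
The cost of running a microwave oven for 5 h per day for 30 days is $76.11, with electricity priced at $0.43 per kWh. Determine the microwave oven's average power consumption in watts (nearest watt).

1180 W

Energy = $76.11 ÷ $0.43/kWh = 177 kWh
Runtime = 5 h/day × 30 days = 150 h
Power = 177 kWh ÷ 150 h = 1.18 kW = 1180 W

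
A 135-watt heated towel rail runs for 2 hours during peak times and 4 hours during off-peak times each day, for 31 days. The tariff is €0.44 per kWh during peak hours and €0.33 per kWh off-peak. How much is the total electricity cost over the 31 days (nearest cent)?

Peak energy = 0.135 kW × 2 h × 31 = 8.37 kWh
Off-peak energy = 0.135 kW × 4 h × 31 = 16.74 kWh
Cost = 8.37 × €0.44 + 16.74 × €0.33 = €3.6828 + €5.5242 = €9.21

€9.21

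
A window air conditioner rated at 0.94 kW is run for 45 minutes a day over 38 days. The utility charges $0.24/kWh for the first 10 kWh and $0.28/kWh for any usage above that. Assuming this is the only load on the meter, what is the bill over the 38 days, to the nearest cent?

$7.10

Runtime = 45 min × 38 = 1710 min = 28.5 h
Energy = 0.94 kW × 28.5 h = 26.79 kWh
Tier 1 (0–10 kWh): 10 × $0.24 = $2.4
Above 10 kWh: 16.79 × $0.28 = $4.7012
Bill = $7.10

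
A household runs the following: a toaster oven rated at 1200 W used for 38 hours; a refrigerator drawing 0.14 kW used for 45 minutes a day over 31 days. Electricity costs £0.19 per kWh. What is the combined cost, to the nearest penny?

toaster oven: 1.2 kW × 38 h = 45.6 kWh
refrigerator: Runtime = 45 min × 31 = 1395 min = 23.25 h
refrigerator: 0.14 kW × 23.25 h = 3.255 kWh
Total energy = 48.855 kWh
Cost = 48.855 × £0.19 = £9.28

£9.28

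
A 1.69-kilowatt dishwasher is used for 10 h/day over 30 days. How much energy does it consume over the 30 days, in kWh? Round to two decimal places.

507.00 kWh

Runtime = 10 h/day × 30 days = 300 h
Energy = 1.69 kW × 300 h = 507 kWh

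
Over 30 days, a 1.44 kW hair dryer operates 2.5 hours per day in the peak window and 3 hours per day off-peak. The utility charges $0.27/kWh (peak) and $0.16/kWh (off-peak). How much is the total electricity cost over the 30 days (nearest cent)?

$49.90

Peak energy = 1.44 kW × 2.5 h × 30 = 108 kWh
Off-peak energy = 1.44 kW × 3 h × 30 = 129.6 kWh
Cost = 108 × $0.27 + 129.6 × $0.16 = $29.16 + $20.736 = $49.90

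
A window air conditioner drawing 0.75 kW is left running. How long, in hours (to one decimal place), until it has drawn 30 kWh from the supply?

Hours = 30 kWh ÷ 0.75 kW = 40.0 h

40.0 h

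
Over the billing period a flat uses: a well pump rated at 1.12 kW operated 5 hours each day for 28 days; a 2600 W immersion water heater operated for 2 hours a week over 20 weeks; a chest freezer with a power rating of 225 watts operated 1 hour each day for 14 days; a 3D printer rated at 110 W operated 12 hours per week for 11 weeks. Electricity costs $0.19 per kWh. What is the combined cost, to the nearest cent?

well pump: Runtime = 5 h/day × 28 days = 140 h
well pump: 1.12 kW × 140 h = 156.8 kWh
immersion water heater: Runtime = 2 h/week × 20 weeks = 40 h
immersion water heater: 2.6 kW × 40 h = 104 kWh
chest freezer: Runtime = 1 h/day × 14 days = 14 h
chest freezer: 0.225 kW × 14 h = 3.15 kWh
3D printer: Runtime = 12 h/week × 11 weeks = 132 h
3D printer: 0.11 kW × 132 h = 14.52 kWh
Total energy = 278.47 kWh
Cost = 278.47 × $0.19 = $52.91

$52.91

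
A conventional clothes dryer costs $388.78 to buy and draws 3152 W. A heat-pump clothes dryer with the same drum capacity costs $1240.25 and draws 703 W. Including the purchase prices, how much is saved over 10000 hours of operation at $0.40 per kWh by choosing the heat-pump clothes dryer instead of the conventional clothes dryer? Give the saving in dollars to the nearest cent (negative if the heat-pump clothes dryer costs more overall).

conventional clothes dryer: $388.78 + (3152/1000) kW × 10000 h × $0.40 = $388.78 + $12608 = $12996.78
heat-pump clothes dryer: $1240.25 + (703/1000) kW × 10000 h × $0.40 = $1240.25 + $2812 = $4052.25
Saving = $12996.78 − $4052.25 = $8944.53

$8944.53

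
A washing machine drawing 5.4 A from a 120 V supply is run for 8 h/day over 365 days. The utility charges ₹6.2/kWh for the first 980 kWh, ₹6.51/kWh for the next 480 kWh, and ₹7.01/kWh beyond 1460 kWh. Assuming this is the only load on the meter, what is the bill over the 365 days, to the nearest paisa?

Power = 5.4 A × 120 V = 648 W = 0.648 kW
Runtime = 8 h/day × 365 days = 2920 h
Energy = 0.648 kW × 2920 h = 1892.16 kWh
Tier 1 (0–980 kWh): 980 × ₹6.2 = ₹6076
Tier 2 (980–1460 kWh): 480 × ₹6.51 = ₹3124.8
Above 1460 kWh: 432.16 × ₹7.01 = ₹3029.4416
Bill = ₹12230.24

₹12230.24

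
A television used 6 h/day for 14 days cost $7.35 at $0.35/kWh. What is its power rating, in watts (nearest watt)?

Energy = $7.35 ÷ $0.35/kWh = 21 kWh
Runtime = 6 h/day × 14 days = 84 h
Power = 21 kWh ÷ 84 h = 0.25 kW = 250 W

250 W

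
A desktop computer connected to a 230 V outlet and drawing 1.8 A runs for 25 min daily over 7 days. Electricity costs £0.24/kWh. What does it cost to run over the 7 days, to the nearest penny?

£0.29

Power = 1.8 A × 230 V = 414 W = 0.414 kW
Runtime = 25 min × 7 = 175 min = 2.916666… h
Energy = 0.414 kW × 2.916666… h = 1.2075 kWh
Cost = 1.2075 kWh × £0.24/kWh = £0.29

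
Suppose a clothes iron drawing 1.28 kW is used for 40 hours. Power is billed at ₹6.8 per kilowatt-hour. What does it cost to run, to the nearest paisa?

₹348.16

Energy = 1.28 kW × 40 h = 51.2 kWh
Cost = 51.2 kWh × ₹6.8/kWh = ₹348.16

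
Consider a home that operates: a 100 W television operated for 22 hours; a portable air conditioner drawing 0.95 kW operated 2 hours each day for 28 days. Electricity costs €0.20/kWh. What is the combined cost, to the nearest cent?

€11.08

television: 0.1 kW × 22 h = 2.2 kWh
portable air conditioner: Runtime = 2 h/day × 28 days = 56 h
portable air conditioner: 0.95 kW × 56 h = 53.2 kWh
Total energy = 55.4 kWh
Cost = 55.4 × €0.20 = €11.08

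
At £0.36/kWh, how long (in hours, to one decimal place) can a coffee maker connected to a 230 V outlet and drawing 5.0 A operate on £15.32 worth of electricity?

Power = 5.0 A × 230 V = 1150 W = 1.15 kW
Energy available = £15.32 ÷ £0.36/kWh = 42.5556 kWh
Hours = 42.5556 kWh ÷ 1.15 kW = 37.0 h

37.0 h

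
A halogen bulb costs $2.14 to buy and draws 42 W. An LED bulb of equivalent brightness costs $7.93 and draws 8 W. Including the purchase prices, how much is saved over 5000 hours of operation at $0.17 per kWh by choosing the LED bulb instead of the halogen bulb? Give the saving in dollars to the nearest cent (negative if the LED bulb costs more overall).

halogen bulb: $2.14 + (42/1000) kW × 5000 h × $0.17 = $2.14 + $35.7 = $37.84
LED bulb: $7.93 + (8/1000) kW × 5000 h × $0.17 = $7.93 + $6.8 = $14.73
Saving = $37.84 − $14.73 = $23.11

$23.11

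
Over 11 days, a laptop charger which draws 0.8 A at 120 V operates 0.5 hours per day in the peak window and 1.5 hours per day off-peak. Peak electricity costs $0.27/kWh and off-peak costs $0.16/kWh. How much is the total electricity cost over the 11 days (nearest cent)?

$0.40

Power = 0.8 A × 120 V = 96 W = 0.096 kW
Peak energy = 0.096 kW × 0.5 h × 11 = 0.528 kWh
Off-peak energy = 0.096 kW × 1.5 h × 11 = 1.584 kWh
Cost = 0.528 × $0.27 + 1.584 × $0.16 = $0.14256 + $0.25344 = $0.40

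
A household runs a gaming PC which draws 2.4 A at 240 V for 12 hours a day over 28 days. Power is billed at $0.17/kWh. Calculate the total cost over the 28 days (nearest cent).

$32.90

Power = 2.4 A × 240 V = 576 W = 0.576 kW
Runtime = 12 h/day × 28 days = 336 h
Energy = 0.576 kW × 336 h = 193.536 kWh
Cost = 193.536 kWh × $0.17/kWh = $32.90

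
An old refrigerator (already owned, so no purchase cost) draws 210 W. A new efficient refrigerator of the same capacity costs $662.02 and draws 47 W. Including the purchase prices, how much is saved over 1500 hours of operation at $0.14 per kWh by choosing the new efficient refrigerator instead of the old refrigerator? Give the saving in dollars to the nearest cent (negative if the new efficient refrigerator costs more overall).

-$627.79

old refrigerator: $0.00 + (210/1000) kW × 1500 h × $0.14 = $0.00 + $44.1 = $44.1
new efficient refrigerator: $662.02 + (47/1000) kW × 1500 h × $0.14 = $662.02 + $9.87 = $671.89
Saving = $44.1 − $671.89 = −$627.79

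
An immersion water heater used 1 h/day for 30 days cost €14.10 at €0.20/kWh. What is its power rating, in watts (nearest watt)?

2350 W

Energy = €14.10 ÷ €0.20/kWh = 70.5 kWh
Runtime = 1 h/day × 30 days = 30 h
Power = 70.5 kWh ÷ 30 h = 2.35 kW = 2350 W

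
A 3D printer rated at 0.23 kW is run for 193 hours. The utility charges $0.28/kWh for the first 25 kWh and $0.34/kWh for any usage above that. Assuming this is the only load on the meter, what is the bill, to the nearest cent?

Energy = 0.23 kW × 193 h = 44.39 kWh
Tier 1 (0–25 kWh): 25 × $0.28 = $7
Above 25 kWh: 19.39 × $0.34 = $6.5926
Bill = $13.59

$13.59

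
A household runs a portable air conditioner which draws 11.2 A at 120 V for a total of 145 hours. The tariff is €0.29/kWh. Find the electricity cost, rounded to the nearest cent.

Power = 11.2 A × 120 V = 1344 W = 1.344 kW
Energy = 1.344 kW × 145 h = 194.88 kWh
Cost = 194.88 kWh × €0.29/kWh = €56.52

€56.52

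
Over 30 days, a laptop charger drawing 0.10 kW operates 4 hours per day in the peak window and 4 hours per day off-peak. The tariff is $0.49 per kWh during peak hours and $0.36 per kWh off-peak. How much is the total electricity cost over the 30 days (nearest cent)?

$10.20

Peak energy = 0.1 kW × 4 h × 30 = 12 kWh
Off-peak energy = 0.1 kW × 4 h × 30 = 12 kWh
Cost = 12 × $0.49 + 12 × $0.36 = $5.88 + $4.32 = $10.20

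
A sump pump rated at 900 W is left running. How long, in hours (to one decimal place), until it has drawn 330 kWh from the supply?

366.7 h

Hours = 330 kWh ÷ 0.9 kW = 366.7 h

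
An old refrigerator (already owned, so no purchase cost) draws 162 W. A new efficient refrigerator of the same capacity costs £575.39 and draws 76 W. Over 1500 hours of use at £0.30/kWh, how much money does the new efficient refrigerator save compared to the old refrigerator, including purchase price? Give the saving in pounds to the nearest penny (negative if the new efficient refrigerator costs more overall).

old refrigerator: £0.00 + (162/1000) kW × 1500 h × £0.30 = £0.00 + £72.9 = £72.9
new efficient refrigerator: £575.39 + (76/1000) kW × 1500 h × £0.30 = £575.39 + £34.2 = £609.59
Saving = £72.9 − £609.59 = −£536.69

-£536.69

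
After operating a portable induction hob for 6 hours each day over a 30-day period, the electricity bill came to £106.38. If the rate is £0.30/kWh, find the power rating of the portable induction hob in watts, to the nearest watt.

Energy = £106.38 ÷ £0.30/kWh = 354.6 kWh
Runtime = 6 h/day × 30 days = 180 h
Power = 354.6 kWh ÷ 180 h = 1.97 kW = 1970 W

1970 W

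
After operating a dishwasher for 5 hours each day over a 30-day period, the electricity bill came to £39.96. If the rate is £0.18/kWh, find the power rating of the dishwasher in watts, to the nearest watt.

1480 W

Energy = £39.96 ÷ £0.18/kWh = 222 kWh
Runtime = 5 h/day × 30 days = 150 h
Power = 222 kWh ÷ 150 h = 1.48 kW = 1480 W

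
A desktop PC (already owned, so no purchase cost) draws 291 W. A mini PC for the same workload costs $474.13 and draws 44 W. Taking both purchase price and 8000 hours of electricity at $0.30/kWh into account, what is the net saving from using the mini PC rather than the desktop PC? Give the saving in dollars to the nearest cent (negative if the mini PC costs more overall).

$118.67

desktop PC: $0.00 + (291/1000) kW × 8000 h × $0.30 = $0.00 + $698.4 = $698.4
mini PC: $474.13 + (44/1000) kW × 8000 h × $0.30 = $474.13 + $105.6 = $579.73
Saving = $698.4 − $579.73 = $118.67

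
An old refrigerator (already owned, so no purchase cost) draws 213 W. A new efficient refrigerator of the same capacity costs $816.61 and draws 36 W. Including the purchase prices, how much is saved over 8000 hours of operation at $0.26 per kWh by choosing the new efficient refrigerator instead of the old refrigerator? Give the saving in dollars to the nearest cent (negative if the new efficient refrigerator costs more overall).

-$448.45

old refrigerator: $0.00 + (213/1000) kW × 8000 h × $0.26 = $0.00 + $443.04 = $443.04
new efficient refrigerator: $816.61 + (36/1000) kW × 8000 h × $0.26 = $816.61 + $74.88 = $891.49
Saving = $443.04 − $891.49 = −$448.45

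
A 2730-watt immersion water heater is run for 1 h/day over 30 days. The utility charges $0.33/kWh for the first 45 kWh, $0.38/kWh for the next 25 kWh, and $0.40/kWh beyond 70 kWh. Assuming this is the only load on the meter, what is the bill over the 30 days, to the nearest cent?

$29.11

Runtime = 1 h/day × 30 days = 30 h
Energy = 2.73 kW × 30 h = 81.9 kWh
Tier 1 (0–45 kWh): 45 × $0.33 = $14.85
Tier 2 (45–70 kWh): 25 × $0.38 = $9.5
Above 70 kWh: 11.9 × $0.40 = $4.76
Bill = $29.11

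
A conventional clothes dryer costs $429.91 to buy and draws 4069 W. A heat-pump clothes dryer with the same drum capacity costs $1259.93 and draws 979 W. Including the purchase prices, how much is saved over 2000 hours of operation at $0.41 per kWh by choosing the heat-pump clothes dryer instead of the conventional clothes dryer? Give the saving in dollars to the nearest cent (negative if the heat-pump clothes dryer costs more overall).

$1703.78

conventional clothes dryer: $429.91 + (4069/1000) kW × 2000 h × $0.41 = $429.91 + $3336.58 = $3766.49
heat-pump clothes dryer: $1259.93 + (979/1000) kW × 2000 h × $0.41 = $1259.93 + $802.78 = $2062.71
Saving = $3766.49 − $2062.71 = $1703.78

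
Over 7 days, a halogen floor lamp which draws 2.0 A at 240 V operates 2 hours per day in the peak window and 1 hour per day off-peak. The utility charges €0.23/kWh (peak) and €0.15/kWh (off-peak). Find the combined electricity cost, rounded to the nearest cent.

Power = 2.0 A × 240 V = 480 W = 0.48 kW
Peak energy = 0.48 kW × 2 h × 7 = 6.72 kWh
Off-peak energy = 0.48 kW × 1 h × 7 = 3.36 kWh
Cost = 6.72 × €0.23 + 3.36 × €0.15 = €1.5456 + €0.504 = €2.05

€2.05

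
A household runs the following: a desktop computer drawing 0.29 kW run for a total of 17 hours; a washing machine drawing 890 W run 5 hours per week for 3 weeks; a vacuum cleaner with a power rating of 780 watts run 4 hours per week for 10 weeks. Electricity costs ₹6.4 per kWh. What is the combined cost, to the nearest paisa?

desktop computer: 0.29 kW × 17 h = 4.93 kWh
washing machine: Runtime = 5 h/week × 3 weeks = 15 h
washing machine: 0.89 kW × 15 h = 13.35 kWh
vacuum cleaner: Runtime = 4 h/week × 10 weeks = 40 h
vacuum cleaner: 0.78 kW × 40 h = 31.2 kWh
Total energy = 49.48 kWh
Cost = 49.48 × ₹6.4 = ₹316.67

₹316.67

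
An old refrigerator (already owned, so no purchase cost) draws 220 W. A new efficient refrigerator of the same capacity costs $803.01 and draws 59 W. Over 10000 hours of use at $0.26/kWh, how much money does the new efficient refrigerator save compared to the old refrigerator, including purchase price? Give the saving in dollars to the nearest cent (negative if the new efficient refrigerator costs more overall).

old refrigerator: $0.00 + (220/1000) kW × 10000 h × $0.26 = $0.00 + $572 = $572
new efficient refrigerator: $803.01 + (59/1000) kW × 10000 h × $0.26 = $803.01 + $153.4 = $956.41
Saving = $572 − $956.41 = −$384.41

-$384.41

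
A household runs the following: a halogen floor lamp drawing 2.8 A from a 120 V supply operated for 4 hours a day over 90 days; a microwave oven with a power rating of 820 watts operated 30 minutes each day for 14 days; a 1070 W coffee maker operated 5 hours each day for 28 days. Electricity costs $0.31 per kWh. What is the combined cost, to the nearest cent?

$85.72

halogen floor lamp: Power = 2.8 A × 120 V = 336 W = 0.336 kW
halogen floor lamp: Runtime = 4 h/day × 90 days = 360 h
halogen floor lamp: 0.336 kW × 360 h = 120.96 kWh
microwave oven: Runtime = 30 min × 14 = 420 min = 7 h
microwave oven: 0.82 kW × 7 h = 5.74 kWh
coffee maker: Runtime = 5 h/day × 28 days = 140 h
coffee maker: 1.07 kW × 140 h = 149.8 kWh
Total energy = 276.5 kWh
Cost = 276.5 × $0.31 = $85.72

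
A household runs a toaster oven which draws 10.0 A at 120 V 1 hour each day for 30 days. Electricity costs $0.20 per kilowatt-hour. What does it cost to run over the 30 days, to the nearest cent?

$7.20

Power = 10.0 A × 120 V = 1200 W = 1.2 kW
Runtime = 1 h/day × 30 days = 30 h
Energy = 1.2 kW × 30 h = 36 kWh
Cost = 36 kWh × $0.20/kWh = $7.20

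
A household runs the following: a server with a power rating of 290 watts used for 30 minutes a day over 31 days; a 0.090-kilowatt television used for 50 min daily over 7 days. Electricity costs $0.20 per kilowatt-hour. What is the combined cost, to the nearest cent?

$1.00

server: Runtime = 30 min × 31 = 930 min = 15.5 h
server: 0.29 kW × 15.5 h = 4.495 kWh
television: Runtime = 50 min × 7 = 350 min = 5.833333… h
television: 0.09 kW × 5.833333… h = 0.525 kWh
Total energy = 5.02 kWh
Cost = 5.02 × $0.20 = $1.00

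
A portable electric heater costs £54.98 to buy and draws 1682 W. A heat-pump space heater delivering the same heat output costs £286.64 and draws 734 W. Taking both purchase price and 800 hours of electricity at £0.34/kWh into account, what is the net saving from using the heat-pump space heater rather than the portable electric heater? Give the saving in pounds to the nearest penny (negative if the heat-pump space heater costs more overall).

portable electric heater: £54.98 + (1682/1000) kW × 800 h × £0.34 = £54.98 + £457.504 = £512.484
heat-pump space heater: £286.64 + (734/1000) kW × 800 h × £0.34 = £286.64 + £199.648 = £486.288
Saving = £512.484 − £486.288 = £26.196 → £26.20

£26.20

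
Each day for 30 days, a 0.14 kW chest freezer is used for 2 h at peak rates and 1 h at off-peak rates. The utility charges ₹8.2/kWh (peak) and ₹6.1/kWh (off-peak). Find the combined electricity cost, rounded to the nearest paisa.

Peak energy = 0.14 kW × 2 h × 30 = 8.4 kWh
Off-peak energy = 0.14 kW × 1 h × 30 = 4.2 kWh
Cost = 8.4 × ₹8.2 + 4.2 × ₹6.1 = ₹68.88 + ₹25.62 = ₹94.50

₹94.50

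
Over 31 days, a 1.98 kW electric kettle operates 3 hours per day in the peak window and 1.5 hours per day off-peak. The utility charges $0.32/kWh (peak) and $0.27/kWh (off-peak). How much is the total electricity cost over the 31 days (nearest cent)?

$83.78

Peak energy = 1.98 kW × 3 h × 31 = 184.14 kWh
Off-peak energy = 1.98 kW × 1.5 h × 31 = 92.07 kWh
Cost = 184.14 × $0.32 + 92.07 × $0.27 = $58.9248 + $24.8589 = $83.78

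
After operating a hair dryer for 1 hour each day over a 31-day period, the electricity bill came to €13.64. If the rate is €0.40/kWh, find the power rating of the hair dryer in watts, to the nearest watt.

1100 W

Energy = €13.64 ÷ €0.40/kWh = 34.1 kWh
Runtime = 1 h/day × 31 days = 31 h
Power = 34.1 kWh ÷ 31 h = 1.1 kW = 1100 W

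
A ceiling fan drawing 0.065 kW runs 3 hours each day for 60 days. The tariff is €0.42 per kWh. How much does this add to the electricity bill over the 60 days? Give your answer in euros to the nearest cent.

Runtime = 3 h/day × 60 days = 180 h
Energy = 0.065 kW × 180 h = 11.7 kWh
Cost = 11.7 kWh × €0.42/kWh = €4.91

€4.91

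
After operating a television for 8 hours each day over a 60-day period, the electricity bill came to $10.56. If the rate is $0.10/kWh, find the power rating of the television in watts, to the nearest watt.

220 W

Energy = $10.56 ÷ $0.10/kWh = 105.6 kWh
Runtime = 8 h/day × 60 days = 480 h
Power = 105.6 kWh ÷ 480 h = 0.22 kW = 220 W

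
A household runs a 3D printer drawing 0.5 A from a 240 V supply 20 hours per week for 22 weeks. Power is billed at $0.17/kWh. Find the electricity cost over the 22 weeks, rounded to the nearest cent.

Power = 0.5 A × 240 V = 120 W = 0.12 kW
Runtime = 20 h/week × 22 weeks = 440 h
Energy = 0.12 kW × 440 h = 52.8 kWh
Cost = 52.8 kWh × $0.17/kWh = $8.98

$8.98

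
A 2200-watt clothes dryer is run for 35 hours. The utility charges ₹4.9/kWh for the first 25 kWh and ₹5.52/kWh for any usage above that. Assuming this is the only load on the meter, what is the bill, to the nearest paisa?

₹409.54

Energy = 2.2 kW × 35 h = 77 kWh
Tier 1 (0–25 kWh): 25 × ₹4.9 = ₹122.5
Above 25 kWh: 52 × ₹5.52 = ₹287.04
Bill = ₹409.54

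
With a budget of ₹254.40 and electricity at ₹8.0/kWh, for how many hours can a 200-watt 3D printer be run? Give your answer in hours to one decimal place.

Energy available = ₹254.40 ÷ ₹8.0/kWh = 31.8 kWh
Hours = 31.8 kWh ÷ 0.2 kW = 159.0 h

159.0 h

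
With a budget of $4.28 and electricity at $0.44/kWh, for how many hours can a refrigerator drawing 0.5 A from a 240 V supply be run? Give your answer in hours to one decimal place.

81.1 h

Power = 0.5 A × 240 V = 120 W = 0.12 kW
Energy available = $4.28 ÷ $0.44/kWh = 9.7273 kWh
Hours = 9.7273 kWh ÷ 0.12 kW = 81.1 h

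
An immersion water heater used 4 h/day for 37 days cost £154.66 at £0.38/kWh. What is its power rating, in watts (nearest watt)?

Energy = £154.66 ÷ £0.38/kWh = 407 kWh
Runtime = 4 h/day × 37 days = 148 h
Power = 407 kWh ÷ 148 h = 2.75 kW = 2750 W

2750 W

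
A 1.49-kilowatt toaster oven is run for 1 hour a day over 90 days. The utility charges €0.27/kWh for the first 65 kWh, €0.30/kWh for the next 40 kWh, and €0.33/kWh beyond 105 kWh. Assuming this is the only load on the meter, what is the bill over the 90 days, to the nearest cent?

€39.15

Runtime = 1 h/day × 90 days = 90 h
Energy = 1.49 kW × 90 h = 134.1 kWh
Tier 1 (0–65 kWh): 65 × €0.27 = €17.55
Tier 2 (65–105 kWh): 40 × €0.30 = €12
Above 105 kWh: 29.1 × €0.33 = €9.603
Bill = €39.15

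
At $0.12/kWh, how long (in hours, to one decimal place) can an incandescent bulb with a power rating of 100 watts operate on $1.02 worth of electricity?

Energy available = $1.02 ÷ $0.12/kWh = 8.5 kWh
Hours = 8.5 kWh ÷ 0.1 kW = 85.0 h

85.0 h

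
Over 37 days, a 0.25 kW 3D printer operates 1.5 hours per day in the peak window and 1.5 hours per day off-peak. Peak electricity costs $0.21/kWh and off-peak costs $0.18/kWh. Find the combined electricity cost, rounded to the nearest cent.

$5.41

Peak energy = 0.25 kW × 1.5 h × 37 = 13.875 kWh
Off-peak energy = 0.25 kW × 1.5 h × 37 = 13.875 kWh
Cost = 13.875 × $0.21 + 13.875 × $0.18 = $2.91375 + $2.4975 = $5.41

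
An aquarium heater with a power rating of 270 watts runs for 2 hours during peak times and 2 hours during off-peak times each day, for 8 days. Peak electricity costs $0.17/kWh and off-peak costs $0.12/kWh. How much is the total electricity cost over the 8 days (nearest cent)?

$1.25

Peak energy = 0.27 kW × 2 h × 8 = 4.32 kWh
Off-peak energy = 0.27 kW × 2 h × 8 = 4.32 kWh
Cost = 4.32 × $0.17 + 4.32 × $0.12 = $0.7344 + $0.5184 = $1.25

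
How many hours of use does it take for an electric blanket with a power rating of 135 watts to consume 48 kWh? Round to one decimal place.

Hours = 48 kWh ÷ 0.135 kW = 355.6 h

355.6 h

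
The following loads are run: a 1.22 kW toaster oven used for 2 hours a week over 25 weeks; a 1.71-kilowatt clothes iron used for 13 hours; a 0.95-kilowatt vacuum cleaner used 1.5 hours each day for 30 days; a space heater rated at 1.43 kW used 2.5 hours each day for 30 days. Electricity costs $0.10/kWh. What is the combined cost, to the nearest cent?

toaster oven: Runtime = 2 h/week × 25 weeks = 50 h
toaster oven: 1.22 kW × 50 h = 61 kWh
clothes iron: 1.71 kW × 13 h = 22.23 kWh
vacuum cleaner: Runtime = 1.5 h/day × 30 days = 45 h
vacuum cleaner: 0.95 kW × 45 h = 42.75 kWh
space heater: Runtime = 2.5 h/day × 30 days = 75 h
space heater: 1.43 kW × 75 h = 107.25 kWh
Total energy = 233.23 kWh
Cost = 233.23 × $0.10 = $23.32

$23.32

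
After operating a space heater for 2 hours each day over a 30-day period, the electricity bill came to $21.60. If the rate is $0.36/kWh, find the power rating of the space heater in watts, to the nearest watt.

Energy = $21.60 ÷ $0.36/kWh = 60 kWh
Runtime = 2 h/day × 30 days = 60 h
Power = 60 kWh ÷ 60 h = 1 kW = 1000 W

1000 W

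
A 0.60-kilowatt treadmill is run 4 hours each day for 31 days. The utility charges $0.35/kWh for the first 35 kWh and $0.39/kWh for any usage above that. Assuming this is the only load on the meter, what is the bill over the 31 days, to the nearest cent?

$27.62

Runtime = 4 h/day × 31 days = 124 h
Energy = 0.6 kW × 124 h = 74.4 kWh
Tier 1 (0–35 kWh): 35 × $0.35 = $12.25
Above 35 kWh: 39.4 × $0.39 = $15.366
Bill = $27.62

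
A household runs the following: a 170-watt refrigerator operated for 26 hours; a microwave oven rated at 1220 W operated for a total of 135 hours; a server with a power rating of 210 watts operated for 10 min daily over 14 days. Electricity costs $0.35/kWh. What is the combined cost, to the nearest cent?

refrigerator: 0.17 kW × 26 h = 4.42 kWh
microwave oven: 1.22 kW × 135 h = 164.7 kWh
server: Runtime = 10 min × 14 = 140 min = 2.333333… h
server: 0.21 kW × 2.333333… h = 0.49 kWh
Total energy = 169.61 kWh
Cost = 169.61 × $0.35 = $59.36

$59.36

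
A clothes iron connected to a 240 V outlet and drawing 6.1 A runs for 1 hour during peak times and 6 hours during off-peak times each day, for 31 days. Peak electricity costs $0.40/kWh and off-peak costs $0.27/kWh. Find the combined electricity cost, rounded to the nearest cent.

Power = 6.1 A × 240 V = 1464 W = 1.464 kW
Peak energy = 1.464 kW × 1 h × 31 = 45.384 kWh
Off-peak energy = 1.464 kW × 6 h × 31 = 272.304 kWh
Cost = 45.384 × $0.40 + 272.304 × $0.27 = $18.1536 + $73.52208 = $91.68

$91.68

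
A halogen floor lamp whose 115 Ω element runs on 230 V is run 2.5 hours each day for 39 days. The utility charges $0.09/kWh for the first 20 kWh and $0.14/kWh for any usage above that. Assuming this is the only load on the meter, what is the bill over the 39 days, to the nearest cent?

$5.28

Power = V²/R = 230²/115 = 460 W = 0.46 kW
Runtime = 2.5 h/day × 39 days = 97.5 h
Energy = 0.46 kW × 97.5 h = 44.85 kWh
Tier 1 (0–20 kWh): 20 × $0.09 = $1.8
Above 20 kWh: 24.85 × $0.14 = $3.479
Bill = $5.28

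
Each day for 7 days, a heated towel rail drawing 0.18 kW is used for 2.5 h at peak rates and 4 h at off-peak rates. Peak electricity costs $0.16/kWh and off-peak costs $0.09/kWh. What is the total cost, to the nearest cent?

$0.96

Peak energy = 0.18 kW × 2.5 h × 7 = 3.15 kWh
Off-peak energy = 0.18 kW × 4 h × 7 = 5.04 kWh
Cost = 3.15 × $0.16 + 5.04 × $0.09 = $0.504 + $0.4536 = $0.96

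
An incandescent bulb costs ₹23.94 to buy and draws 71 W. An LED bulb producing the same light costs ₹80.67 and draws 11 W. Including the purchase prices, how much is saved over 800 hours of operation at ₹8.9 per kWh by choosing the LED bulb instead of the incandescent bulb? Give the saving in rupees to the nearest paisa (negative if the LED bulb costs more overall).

incandescent bulb: ₹23.94 + (71/1000) kW × 800 h × ₹8.9 = ₹23.94 + ₹505.52 = ₹529.46
LED bulb: ₹80.67 + (11/1000) kW × 800 h × ₹8.9 = ₹80.67 + ₹78.32 = ₹158.99
Saving = ₹529.46 − ₹158.99 = ₹370.47

₹370.47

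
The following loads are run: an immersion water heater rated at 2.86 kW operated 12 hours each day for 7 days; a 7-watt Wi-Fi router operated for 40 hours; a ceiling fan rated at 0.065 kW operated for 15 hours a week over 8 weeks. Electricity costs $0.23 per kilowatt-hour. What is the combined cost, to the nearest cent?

immersion water heater: Runtime = 12 h/day × 7 days = 84 h
immersion water heater: 2.86 kW × 84 h = 240.24 kWh
Wi-Fi router: 0.007 kW × 40 h = 0.28 kWh
ceiling fan: Runtime = 15 h/week × 8 weeks = 120 h
ceiling fan: 0.065 kW × 120 h = 7.8 kWh
Total energy = 248.32 kWh
Cost = 248.32 × $0.23 = $57.11

$57.11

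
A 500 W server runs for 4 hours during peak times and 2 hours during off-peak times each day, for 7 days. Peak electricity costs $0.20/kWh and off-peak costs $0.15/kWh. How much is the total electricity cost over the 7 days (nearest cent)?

Peak energy = 0.5 kW × 4 h × 7 = 14 kWh
Off-peak energy = 0.5 kW × 2 h × 7 = 7 kWh
Cost = 14 × $0.20 + 7 × $0.15 = $2.8 + $1.05 = $3.85

$3.85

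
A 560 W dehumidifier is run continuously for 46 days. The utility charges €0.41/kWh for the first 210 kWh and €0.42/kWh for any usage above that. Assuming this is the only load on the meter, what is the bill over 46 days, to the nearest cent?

Runtime = 24 h × 46 = 1104 h
Energy = 0.56 kW × 1104 h = 618.24 kWh
Tier 1 (0–210 kWh): 210 × €0.41 = €86.1
Above 210 kWh: 408.24 × €0.42 = €171.4608
Bill = €257.56

€257.56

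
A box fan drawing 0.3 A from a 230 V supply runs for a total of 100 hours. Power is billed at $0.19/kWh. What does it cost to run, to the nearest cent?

Power = 0.3 A × 230 V = 69 W = 0.069 kW
Energy = 0.069 kW × 100 h = 6.9 kWh
Cost = 6.9 kWh × $0.19/kWh = $1.31

$1.31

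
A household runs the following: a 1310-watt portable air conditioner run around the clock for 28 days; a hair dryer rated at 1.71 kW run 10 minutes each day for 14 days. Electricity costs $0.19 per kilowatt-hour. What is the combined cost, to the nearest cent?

$168.02

portable air conditioner: Runtime = 24 h × 28 = 672 h
portable air conditioner: 1.31 kW × 672 h = 880.32 kWh
hair dryer: Runtime = 10 min × 14 = 140 min = 2.333333… h
hair dryer: 1.71 kW × 2.333333… h = 3.99 kWh
Total energy = 884.31 kWh
Cost = 884.31 × $0.19 = $168.02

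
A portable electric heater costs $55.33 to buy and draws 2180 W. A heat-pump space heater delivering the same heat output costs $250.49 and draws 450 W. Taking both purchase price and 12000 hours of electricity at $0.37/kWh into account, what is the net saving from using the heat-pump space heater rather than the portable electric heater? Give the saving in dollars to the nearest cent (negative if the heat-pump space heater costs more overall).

portable electric heater: $55.33 + (2180/1000) kW × 12000 h × $0.37 = $55.33 + $9679.2 = $9734.53
heat-pump space heater: $250.49 + (450/1000) kW × 12000 h × $0.37 = $250.49 + $1998 = $2248.49
Saving = $9734.53 − $2248.49 = $7486.04

$7486.04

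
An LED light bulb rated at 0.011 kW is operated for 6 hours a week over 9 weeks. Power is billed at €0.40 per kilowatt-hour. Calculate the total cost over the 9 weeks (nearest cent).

Runtime = 6 h/week × 9 weeks = 54 h
Energy = 0.011 kW × 54 h = 0.594 kWh
Cost = 0.594 kWh × €0.40/kWh = €0.24

€0.24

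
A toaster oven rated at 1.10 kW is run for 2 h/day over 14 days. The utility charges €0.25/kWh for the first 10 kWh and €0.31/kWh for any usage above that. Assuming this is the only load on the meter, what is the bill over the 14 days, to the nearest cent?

Runtime = 2 h/day × 14 days = 28 h
Energy = 1.1 kW × 28 h = 30.8 kWh
Tier 1 (0–10 kWh): 10 × €0.25 = €2.5
Above 10 kWh: 20.8 × €0.31 = €6.448
Bill = €8.95

€8.95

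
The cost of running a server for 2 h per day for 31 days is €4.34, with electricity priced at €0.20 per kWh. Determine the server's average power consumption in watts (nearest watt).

Energy = €4.34 ÷ €0.20/kWh = 21.7 kWh
Runtime = 2 h/day × 31 days = 62 h
Power = 21.7 kWh ÷ 62 h = 0.35 kW = 350 W

350 W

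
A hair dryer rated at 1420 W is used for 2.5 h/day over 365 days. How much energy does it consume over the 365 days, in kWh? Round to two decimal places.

1295.75 kWh

Runtime = 2.5 h/day × 365 days = 912.5 h
Energy = 1.42 kW × 912.5 h = 1295.75 kWh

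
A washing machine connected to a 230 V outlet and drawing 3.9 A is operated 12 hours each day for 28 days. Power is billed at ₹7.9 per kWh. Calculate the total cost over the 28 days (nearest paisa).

₹2381.00

Power = 3.9 A × 230 V = 897 W = 0.897 kW
Runtime = 12 h/day × 28 days = 336 h
Energy = 0.897 kW × 336 h = 301.392 kWh
Cost = 301.392 kWh × ₹7.9/kWh = ₹2381.00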